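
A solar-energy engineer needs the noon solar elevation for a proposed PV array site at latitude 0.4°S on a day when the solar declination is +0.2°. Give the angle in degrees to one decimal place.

At local solar noon the hour angle is zero, so the elevation is 90° − |φ − δ| = 90° − |-0.4° − (0.2°)| = 90° − 0.6° = 89.4°.

89.4°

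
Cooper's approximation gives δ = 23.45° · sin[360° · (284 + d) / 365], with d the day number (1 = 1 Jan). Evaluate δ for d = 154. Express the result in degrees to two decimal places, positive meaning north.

360 × (284 + 154) / 365 = 432.000°; sin(432.000°) = 0.9511.
δ = 23.45 × 0.9511 = 22.303° ≈ +22.30°.

+22.30°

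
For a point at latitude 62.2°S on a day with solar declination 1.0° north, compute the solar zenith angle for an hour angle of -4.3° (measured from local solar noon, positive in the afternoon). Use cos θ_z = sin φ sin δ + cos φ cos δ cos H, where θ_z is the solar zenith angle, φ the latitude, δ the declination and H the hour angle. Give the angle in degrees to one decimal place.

With φ = -62.2°, δ = 1.0°, H = -4.30°: sin φ sin δ = -0.0154, cos φ cos δ cos H = 0.4650, so cos θ_z = 0.4496.
θ_z = arccos(0.4496) = 63.28°.

63.3°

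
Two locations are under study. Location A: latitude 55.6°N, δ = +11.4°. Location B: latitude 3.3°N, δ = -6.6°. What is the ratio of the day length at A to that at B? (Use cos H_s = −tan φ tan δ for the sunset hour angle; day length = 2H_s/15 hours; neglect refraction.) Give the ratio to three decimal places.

A: H_s = arccos(−tan 55.6° · tan 11.4°) = 107.13°, so 2H_s/15 = 14.2840 h.
B: H_s = arccos(−tan 3.3° · tan -6.6°) = 89.62°, so 2H_s/15 = 11.9493 h.
Ratio A/B = 14.2840 / 11.9493 = 1.1954.

1.195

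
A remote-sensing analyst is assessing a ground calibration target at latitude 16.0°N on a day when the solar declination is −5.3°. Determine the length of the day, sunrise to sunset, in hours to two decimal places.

11.80 hours

The sunset hour angle satisfies cos H_s = −tan φ tan δ = 0.0266, giving H_s = 88.48°.
Day length = 2 H_s / 15° h⁻¹ = 176.96° / 15 = 11.797 h.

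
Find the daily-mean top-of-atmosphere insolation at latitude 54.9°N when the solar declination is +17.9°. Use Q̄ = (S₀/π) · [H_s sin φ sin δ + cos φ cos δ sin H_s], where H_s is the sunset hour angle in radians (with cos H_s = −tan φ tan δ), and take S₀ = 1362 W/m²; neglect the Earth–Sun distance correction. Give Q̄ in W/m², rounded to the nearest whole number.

cos H_s = −tan(54.9°) · tan(17.9°) = -0.4596, so H_s = arccos(-0.4596) = 117.36°. In radians, H_s = 2.0483.
H_s sin φ sin δ = 2.0483 × 0.8181 × 0.3074 = 0.5151.
cos φ cos δ sin H_s = 0.5750 × 0.9516 × 0.8881 = 0.4859.
Q̄ = (1362/π) × (0.5151 + 0.4859) = 433.54 × 1.0010 = 433.97 W/m².

434 W/m²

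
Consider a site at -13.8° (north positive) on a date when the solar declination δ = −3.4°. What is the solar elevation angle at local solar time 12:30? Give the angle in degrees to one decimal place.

77.2°

Hour angle H = 15° × (12.5 − 12) = 7.50°.
cos θ_z = sin(-13.8°) sin(-3.4°) + cos(-13.8°) cos(-3.4°) cos(7.50°) = 0.0141 + 0.9611 = 0.9752.
θ_z = arccos(0.9752) = 12.79°, so the elevation is 90° − 12.79° = 77.21°.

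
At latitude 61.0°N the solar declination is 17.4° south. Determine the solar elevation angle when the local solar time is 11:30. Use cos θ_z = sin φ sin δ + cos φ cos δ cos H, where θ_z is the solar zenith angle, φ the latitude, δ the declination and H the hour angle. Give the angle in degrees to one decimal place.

Hour angle H = 15° × (11.5 − 12) = -7.50°.
cos θ_z = sin φ sin δ + cos φ cos δ cos H = (0.8746)(-0.2990) + (0.4848)(0.9542)(0.9914) = 0.1971.
θ_z = arccos(0.1971) = 78.63°, so the elevation is 90° − 78.63° = 11.37°.

11.4°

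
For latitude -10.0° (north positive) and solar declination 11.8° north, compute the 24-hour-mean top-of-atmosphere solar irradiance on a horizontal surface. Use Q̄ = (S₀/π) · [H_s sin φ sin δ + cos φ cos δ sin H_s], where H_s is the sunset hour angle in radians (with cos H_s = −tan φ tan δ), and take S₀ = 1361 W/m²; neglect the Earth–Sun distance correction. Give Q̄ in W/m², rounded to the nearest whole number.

The sunset hour angle satisfies cos H_s = −tan φ tan δ = 0.0368, giving H_s = 87.89°. In radians, H_s = 1.5340.
H_s sin φ sin δ = 1.5340 × -0.1736 × 0.2045 = -0.0545.
cos φ cos δ sin H_s = 0.9848 × 0.9789 × 0.9993 = 0.9633.
Q̄ = (1361/π) × (-0.0545 + 0.9633) = 433.22 × 0.9088 = 393.71 W/m².

394 W/m²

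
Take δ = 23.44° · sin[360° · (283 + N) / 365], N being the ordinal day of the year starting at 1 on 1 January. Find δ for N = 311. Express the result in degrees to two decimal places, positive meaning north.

360 × (283 + 311) / 365 = 585.863°; sin(585.863°) = -0.7177.
δ = 23.44 × -0.7177 = -16.823° ≈ -16.82°.

-16.82°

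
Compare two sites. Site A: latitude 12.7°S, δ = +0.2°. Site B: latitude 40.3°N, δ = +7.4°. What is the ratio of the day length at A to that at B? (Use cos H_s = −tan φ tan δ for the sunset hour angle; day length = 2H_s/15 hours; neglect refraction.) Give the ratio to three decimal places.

0.934

A: H_s = arccos(−tan -12.7° · tan 0.2°) = 89.95°, so 2H_s/15 = 11.9933 h.
B: H_s = arccos(−tan 40.3° · tan 7.4°) = 96.32°, so 2H_s/15 = 12.8427 h.
Ratio A/B = 11.9933 / 12.8427 = 0.9339.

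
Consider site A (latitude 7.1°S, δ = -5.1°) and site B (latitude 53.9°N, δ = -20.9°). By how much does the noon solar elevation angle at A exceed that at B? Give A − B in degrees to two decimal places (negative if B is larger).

+72.80°

A: 90° − |-7.1 − (-5.1)| = 88.00°.
B: 90° − |53.9 − (-20.9)| = 15.20°.
A − B = 88.00 − 15.20 = 72.80°.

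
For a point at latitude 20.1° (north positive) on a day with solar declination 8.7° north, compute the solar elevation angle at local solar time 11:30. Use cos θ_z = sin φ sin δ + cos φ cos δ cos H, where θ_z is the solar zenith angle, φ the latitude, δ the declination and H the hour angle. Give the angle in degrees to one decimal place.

Hour angle H = 15° × (11.5 − 12) = -7.50°.
cos θ_z = sin φ sin δ + cos φ cos δ cos H = (0.3437)(0.1513) + (0.9391)(0.9885)(0.9914) = 0.9723.
θ_z = arccos(0.9723) = 13.52°, so the elevation is 90° − 13.52° = 76.48°.

76.5°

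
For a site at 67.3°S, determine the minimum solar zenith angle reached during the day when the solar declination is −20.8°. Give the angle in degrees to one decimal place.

46.5°

At local solar noon the hour angle is zero, so the zenith angle is |φ − δ| = |-67.3° − (-20.8°)| = 46.5°.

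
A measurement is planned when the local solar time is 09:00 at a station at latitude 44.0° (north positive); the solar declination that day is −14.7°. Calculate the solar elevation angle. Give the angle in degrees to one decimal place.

18.4°

Hour angle H = 15° × (9 − 12) = -45.00°.
With φ = 44.0°, δ = -14.7°, H = -45.00°: sin φ sin δ = -0.1763, cos φ cos δ cos H = 0.4920, so cos θ_z = 0.3157.
θ_z = arccos(0.3157) = 71.60°, so the elevation is 90° − 71.60° = 18.40°.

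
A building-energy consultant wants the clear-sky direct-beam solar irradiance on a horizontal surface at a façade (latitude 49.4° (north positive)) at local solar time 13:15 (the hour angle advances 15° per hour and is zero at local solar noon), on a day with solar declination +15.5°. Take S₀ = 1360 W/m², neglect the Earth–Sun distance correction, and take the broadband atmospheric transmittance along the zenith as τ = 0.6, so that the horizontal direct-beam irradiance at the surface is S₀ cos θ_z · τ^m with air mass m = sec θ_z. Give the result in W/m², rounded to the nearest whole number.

Hour angle H = 15° × (13.25 − 12) = 18.75°.
With φ = 49.4°, δ = 15.5°, H = 18.75°: sin φ sin δ = 0.2029, cos φ cos δ cos H = 0.5938, so cos θ_z = 0.7967.
Air mass m = 1/cos θ_z = 1/0.7967 = 1.255; τ^m = 0.6^1.255 = 0.5267.
Surface direct beam = 1360 × 0.7967 × 0.5267 = 570.69 W/m².

571 W/m²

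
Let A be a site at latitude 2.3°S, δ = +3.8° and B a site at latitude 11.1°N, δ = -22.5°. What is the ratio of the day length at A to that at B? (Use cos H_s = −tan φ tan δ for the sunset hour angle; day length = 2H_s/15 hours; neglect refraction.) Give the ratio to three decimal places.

1.053

A: H_s = arccos(−tan -2.3° · tan 3.8°) = 89.85°, so 2H_s/15 = 11.9800 h.
B: H_s = arccos(−tan 11.1° · tan -22.5°) = 85.34°, so 2H_s/15 = 11.3787 h.
Ratio A/B = 11.9800 / 11.3787 = 1.0528.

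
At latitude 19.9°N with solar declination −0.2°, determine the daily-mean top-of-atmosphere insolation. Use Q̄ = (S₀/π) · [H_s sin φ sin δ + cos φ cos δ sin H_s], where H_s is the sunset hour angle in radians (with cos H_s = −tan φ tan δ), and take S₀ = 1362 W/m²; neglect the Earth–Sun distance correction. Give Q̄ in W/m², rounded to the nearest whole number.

The sunset hour angle satisfies cos H_s = −tan φ tan δ = 0.0013, giving H_s = 89.93°. In radians, H_s = 1.5696.
H_s sin φ sin δ = 1.5696 × 0.3404 × -0.0035 = -0.0019.
cos φ cos δ sin H_s = 0.9403 × 1.0000 × 1.0000 = 0.9403.
Q̄ = (1362/π) × (-0.0019 + 0.9403) = 433.54 × 0.9384 = 406.83 W/m².

407 W/m²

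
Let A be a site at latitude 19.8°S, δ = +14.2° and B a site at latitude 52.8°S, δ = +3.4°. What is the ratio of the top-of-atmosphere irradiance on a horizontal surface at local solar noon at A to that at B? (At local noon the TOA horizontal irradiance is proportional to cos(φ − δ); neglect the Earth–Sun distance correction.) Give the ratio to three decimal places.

1.490

A: cos θ_z = cos(-19.8° − (14.2°)) = 0.8290.
B: cos θ_z = cos(-52.8° − (3.4°)) = 0.5563.
Ratio A/B = 0.8290 / 0.5563 = 1.4902.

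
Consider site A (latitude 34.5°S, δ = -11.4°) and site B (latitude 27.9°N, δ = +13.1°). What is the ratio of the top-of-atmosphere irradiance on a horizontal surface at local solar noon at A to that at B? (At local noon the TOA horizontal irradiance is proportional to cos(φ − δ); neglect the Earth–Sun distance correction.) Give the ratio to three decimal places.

A: cos θ_z = cos(-34.5° − (-11.4°)) = 0.9198.
B: cos θ_z = cos(27.9° − (13.1°)) = 0.9668.
Ratio A/B = 0.9198 / 0.9668 = 0.9514.

0.951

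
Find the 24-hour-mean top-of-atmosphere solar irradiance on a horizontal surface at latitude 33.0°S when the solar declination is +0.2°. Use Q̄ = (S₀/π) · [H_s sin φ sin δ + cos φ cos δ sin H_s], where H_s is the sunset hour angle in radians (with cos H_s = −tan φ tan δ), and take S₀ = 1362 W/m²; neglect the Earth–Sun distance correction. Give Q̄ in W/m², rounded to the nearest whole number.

cos H_s = −tan(-33.0°) · tan(0.2°) = 0.0023, so H_s = arccos(0.0023) = 89.87°. In radians, H_s = 1.5685.
H_s sin φ sin δ = 1.5685 × -0.5446 × 0.0035 = -0.0030.
cos φ cos δ sin H_s = 0.8387 × 1.0000 × 1.0000 = 0.8387.
Q̄ = (1362/π) × (-0.0030 + 0.8387) = 433.54 × 0.8357 = 362.31 W/m².

362 W/m²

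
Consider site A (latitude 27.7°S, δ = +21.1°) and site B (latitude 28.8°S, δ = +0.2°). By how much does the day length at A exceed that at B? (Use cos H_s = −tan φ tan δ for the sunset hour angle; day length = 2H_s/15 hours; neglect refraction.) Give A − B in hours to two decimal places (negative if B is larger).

A: H_s = arccos(−tan -27.7° · tan 21.1°) = 78.31°, so 2H_s/15 = 10.4413 h.
B: H_s = arccos(−tan -28.8° · tan 0.2°) = 89.89°, so 2H_s/15 = 11.9853 h.
A − B = 10.4413 − 11.9853 = -1.5440 h.

-1.54 h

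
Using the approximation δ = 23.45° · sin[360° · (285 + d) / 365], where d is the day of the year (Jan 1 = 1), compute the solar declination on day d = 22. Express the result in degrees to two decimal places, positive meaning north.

360 × (285 + 22) / 365 = 302.795°; sin(302.795°) = -0.8406.
δ = 23.45 × -0.8406 = -19.712° ≈ -19.71°.

-19.71°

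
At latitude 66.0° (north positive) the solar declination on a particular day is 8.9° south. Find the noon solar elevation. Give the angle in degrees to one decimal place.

15.1°

At local solar noon the hour angle is zero, so the elevation is 90° − |φ − δ| = 90° − |66.0° − (-8.9°)| = 90° − 74.9° = 15.1°.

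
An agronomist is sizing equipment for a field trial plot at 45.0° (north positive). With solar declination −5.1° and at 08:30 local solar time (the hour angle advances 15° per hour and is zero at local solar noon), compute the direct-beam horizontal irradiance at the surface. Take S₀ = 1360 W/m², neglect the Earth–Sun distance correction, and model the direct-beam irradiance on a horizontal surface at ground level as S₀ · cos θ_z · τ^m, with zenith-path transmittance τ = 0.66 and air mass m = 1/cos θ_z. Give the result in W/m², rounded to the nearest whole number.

Hour angle H = 15° × (8.5 − 12) = -52.50°.
With φ = 45.0°, δ = -5.1°, H = -52.50°: sin φ sin δ = -0.0629, cos φ cos δ cos H = 0.4288, so cos θ_z = 0.3659.
Air mass m = 1/cos θ_z = 1/0.3659 = 2.733; τ^m = 0.66^2.733 = 0.3212.
Surface direct beam = 1360 × 0.3659 × 0.3212 = 159.84 W/m².

160 W/m²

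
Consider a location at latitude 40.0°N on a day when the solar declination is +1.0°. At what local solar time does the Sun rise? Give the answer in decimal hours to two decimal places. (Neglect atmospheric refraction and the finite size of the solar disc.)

cos H_s = −tan(40.0°) · tan(1.0°) = -0.0146, so H_s = arccos(-0.0146) = 90.84°.
Sunrise is at 12 − H_s/15 = 12 − 6.056 = 5.944 h local solar time.

5.94 h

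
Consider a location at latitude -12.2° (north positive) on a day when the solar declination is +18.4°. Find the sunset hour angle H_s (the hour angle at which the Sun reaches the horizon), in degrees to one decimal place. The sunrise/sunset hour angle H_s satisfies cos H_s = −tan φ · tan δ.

The sunset hour angle satisfies cos H_s = −tan φ tan δ = 0.0719, giving H_s = 85.88°.

85.9°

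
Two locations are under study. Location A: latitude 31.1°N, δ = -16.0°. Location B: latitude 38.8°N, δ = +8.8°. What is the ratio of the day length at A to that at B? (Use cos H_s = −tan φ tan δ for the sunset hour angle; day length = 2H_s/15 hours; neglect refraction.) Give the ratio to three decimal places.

0.824

A: H_s = arccos(−tan 31.1° · tan -16.0°) = 80.04°, so 2H_s/15 = 10.6720 h.
B: H_s = arccos(−tan 38.8° · tan 8.8°) = 97.15°, so 2H_s/15 = 12.9533 h.
Ratio A/B = 10.6720 / 12.9533 = 0.8239.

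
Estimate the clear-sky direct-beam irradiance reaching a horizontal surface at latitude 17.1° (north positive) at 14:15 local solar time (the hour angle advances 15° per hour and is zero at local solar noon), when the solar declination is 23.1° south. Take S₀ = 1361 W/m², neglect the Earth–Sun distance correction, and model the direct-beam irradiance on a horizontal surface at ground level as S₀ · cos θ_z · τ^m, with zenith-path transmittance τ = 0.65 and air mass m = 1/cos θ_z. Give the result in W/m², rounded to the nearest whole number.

416 W/m²

Hour angle H = 15° × (14.25 − 12) = 33.75°.
With φ = 17.1°, δ = -23.1°, H = 33.75°: sin φ sin δ = -0.1154, cos φ cos δ cos H = 0.7310, so cos θ_z = 0.6156.
Air mass m = 1/cos θ_z = 1/0.6156 = 1.624; τ^m = 0.65^1.624 = 0.4968.
Surface direct beam = 1361 × 0.6156 × 0.4968 = 416.23 W/m².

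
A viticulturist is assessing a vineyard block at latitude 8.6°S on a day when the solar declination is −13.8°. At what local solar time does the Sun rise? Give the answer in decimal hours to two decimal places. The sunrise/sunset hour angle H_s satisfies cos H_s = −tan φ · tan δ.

5.86 h

The sunset hour angle satisfies cos H_s = −tan φ tan δ = -0.0371, giving H_s = 92.13°.
Sunrise is at 12 − H_s/15 = 12 − 6.142 = 5.858 h local solar time.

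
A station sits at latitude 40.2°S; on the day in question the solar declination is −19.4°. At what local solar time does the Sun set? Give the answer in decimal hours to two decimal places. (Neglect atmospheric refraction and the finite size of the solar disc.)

19.15 h

−tan φ tan δ = −(-0.8451)(-0.3522) = -0.2976; H_s = arccos(-0.2976) = 107.31°.
Sunset is at 12 + H_s/15 = 12 + 7.154 = 19.154 h local solar time.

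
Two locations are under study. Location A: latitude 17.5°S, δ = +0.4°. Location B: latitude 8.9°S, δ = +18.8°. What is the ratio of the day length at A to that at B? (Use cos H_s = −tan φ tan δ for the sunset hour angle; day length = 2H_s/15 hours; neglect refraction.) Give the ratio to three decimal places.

A: H_s = arccos(−tan -17.5° · tan 0.4°) = 89.87°, so 2H_s/15 = 11.9827 h.
B: H_s = arccos(−tan -8.9° · tan 18.8°) = 86.94°, so 2H_s/15 = 11.5920 h.
Ratio A/B = 11.9827 / 11.5920 = 1.0337.

1.034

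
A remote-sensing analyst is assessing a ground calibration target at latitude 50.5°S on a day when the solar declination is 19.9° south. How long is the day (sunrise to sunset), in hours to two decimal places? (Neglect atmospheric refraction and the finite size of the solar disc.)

15.47 hours

−tan φ tan δ = −(-1.2131)(-0.3620) = -0.4391; H_s = arccos(-0.4391) = 116.05°.
Day length = 2 H_s / 15° h⁻¹ = 232.10° / 15 = 15.473 h.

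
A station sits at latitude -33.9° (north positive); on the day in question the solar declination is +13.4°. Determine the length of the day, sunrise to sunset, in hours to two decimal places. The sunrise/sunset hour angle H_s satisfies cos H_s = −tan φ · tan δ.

cos H_s = −tan(-33.9°) · tan(13.4°) = 0.1601, so H_s = arccos(0.1601) = 80.79°.
Day length = 2 H_s / 15° h⁻¹ = 161.58° / 15 = 10.772 h.

10.77 hours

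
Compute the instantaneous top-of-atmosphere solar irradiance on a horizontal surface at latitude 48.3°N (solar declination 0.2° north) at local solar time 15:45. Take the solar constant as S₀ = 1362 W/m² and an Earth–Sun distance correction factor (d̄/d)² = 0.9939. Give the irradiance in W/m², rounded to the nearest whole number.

504 W/m²

Hour angle H = 15° × (15.75 − 12) = 56.25°.
cos θ_z = sin(48.3°) sin(0.2°) + cos(48.3°) cos(0.2°) cos(56.25°) = 0.0026 + 0.3696 = 0.3722.
Top-of-atmosphere irradiance = S₀ (d̄/d)² cos θ_z = 1362 × 0.9939 × 0.3722 = 503.84 W/m².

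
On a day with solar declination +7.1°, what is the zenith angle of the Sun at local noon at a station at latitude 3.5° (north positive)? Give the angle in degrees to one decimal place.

3.6°

At local solar noon the hour angle is zero, so the zenith angle is |φ − δ| = |3.5° − (7.1°)| = 3.6°.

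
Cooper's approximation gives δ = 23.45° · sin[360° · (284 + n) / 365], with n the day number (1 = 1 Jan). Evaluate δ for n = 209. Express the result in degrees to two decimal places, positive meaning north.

+18.91°

360 × (284 + 209) / 365 = 486.247°; sin(486.247°) = 0.8065.
δ = 23.45 × 0.8065 = 18.912° ≈ +18.91°.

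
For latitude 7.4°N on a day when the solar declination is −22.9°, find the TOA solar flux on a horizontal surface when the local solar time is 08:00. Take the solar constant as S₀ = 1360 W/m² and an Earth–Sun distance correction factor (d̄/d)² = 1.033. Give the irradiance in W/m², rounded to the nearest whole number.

571 W/m²

Hour angle H = 15° × (8 − 12) = -60.00°.
cos θ_z = sin(7.4°) sin(-22.9°) + cos(7.4°) cos(-22.9°) cos(-60.00°) = -0.0501 + 0.4568 = 0.4067.
Top-of-atmosphere irradiance = S₀ (d̄/d)² cos θ_z = 1360 × 1.033 × 0.4067 = 571.36 W/m².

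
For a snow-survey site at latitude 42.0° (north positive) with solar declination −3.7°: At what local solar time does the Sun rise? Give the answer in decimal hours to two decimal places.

6.22 h

The sunset hour angle satisfies cos H_s = −tan φ tan δ = 0.0582, giving H_s = 86.66°.
Sunrise is at 12 − H_s/15 = 12 − 5.777 = 6.223 h local solar time.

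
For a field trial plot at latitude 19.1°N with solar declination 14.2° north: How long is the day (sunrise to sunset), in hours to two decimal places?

12.67 hours

The sunset hour angle satisfies cos H_s = −tan φ tan δ = -0.0876, giving H_s = 95.03°.
Day length = 2 H_s / 15° h⁻¹ = 190.06° / 15 = 12.671 h.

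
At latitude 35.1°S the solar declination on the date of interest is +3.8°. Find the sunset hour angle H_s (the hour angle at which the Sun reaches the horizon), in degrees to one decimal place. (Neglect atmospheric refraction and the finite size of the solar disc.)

87.3°

−tan φ tan δ = −(-0.7028)(0.0664) = 0.0467; H_s = arccos(0.0467) = 87.32°.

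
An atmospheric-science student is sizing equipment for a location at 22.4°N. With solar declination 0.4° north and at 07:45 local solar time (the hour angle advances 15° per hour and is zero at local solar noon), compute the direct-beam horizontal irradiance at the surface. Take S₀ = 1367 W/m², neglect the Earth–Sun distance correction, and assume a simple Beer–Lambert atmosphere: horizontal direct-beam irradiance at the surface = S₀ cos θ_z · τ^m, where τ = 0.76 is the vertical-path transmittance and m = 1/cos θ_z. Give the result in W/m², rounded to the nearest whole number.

Hour angle H = 15° × (7.75 − 12) = -63.75°.
cos θ_z = sin φ sin δ + cos φ cos δ cos H = (0.3811)(0.0070) + (0.9245)(1.0000)(0.4423) = 0.4116.
Air mass m = 1/cos θ_z = 1/0.4116 = 2.430; τ^m = 0.76^2.430 = 0.5133.
Surface direct beam = 1367 × 0.4116 × 0.5133 = 288.81 W/m².

289 W/m²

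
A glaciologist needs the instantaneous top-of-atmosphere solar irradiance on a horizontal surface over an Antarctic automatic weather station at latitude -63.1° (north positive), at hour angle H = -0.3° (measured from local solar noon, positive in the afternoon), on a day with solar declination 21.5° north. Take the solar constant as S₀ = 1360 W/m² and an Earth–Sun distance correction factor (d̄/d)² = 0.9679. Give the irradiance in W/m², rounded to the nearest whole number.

cos θ_z = sin(-63.1°) sin(21.5°) + cos(-63.1°) cos(21.5°) cos(-0.30°) = -0.3268 + 0.4209 = 0.0941.
Top-of-atmosphere irradiance = S₀ (d̄/d)² cos θ_z = 1360 × 0.9679 × 0.0941 = 123.87 W/m².

124 W/m²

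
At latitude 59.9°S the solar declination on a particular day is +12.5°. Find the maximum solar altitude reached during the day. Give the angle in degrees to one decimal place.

At local solar noon the hour angle is zero, so the elevation is 90° − |φ − δ| = 90° − |-59.9° − (12.5°)| = 90° − 72.4° = 17.6°.

17.6°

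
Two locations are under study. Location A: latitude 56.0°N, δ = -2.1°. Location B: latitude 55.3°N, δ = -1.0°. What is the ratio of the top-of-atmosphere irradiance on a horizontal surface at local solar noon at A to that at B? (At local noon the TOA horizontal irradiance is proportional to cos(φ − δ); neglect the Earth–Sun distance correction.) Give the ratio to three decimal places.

A: cos θ_z = cos(56.0° − (-2.1°)) = 0.5284.
B: cos θ_z = cos(55.3° − (-1.0°)) = 0.5548.
Ratio A/B = 0.5284 / 0.5548 = 0.9524.

0.952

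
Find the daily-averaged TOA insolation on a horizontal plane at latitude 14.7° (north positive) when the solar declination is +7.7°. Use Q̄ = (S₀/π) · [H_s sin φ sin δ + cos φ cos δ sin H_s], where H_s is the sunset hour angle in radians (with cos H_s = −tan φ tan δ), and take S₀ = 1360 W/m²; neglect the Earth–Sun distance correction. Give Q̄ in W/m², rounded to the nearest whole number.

438 W/m²

cos H_s = −tan(14.7°) · tan(7.7°) = -0.0355, so H_s = arccos(-0.0355) = 92.03°. In radians, H_s = 1.6062.
H_s sin φ sin δ = 1.6062 × 0.2538 × 0.1340 = 0.0546.
cos φ cos δ sin H_s = 0.9673 × 0.9910 × 0.9994 = 0.9580.
Q̄ = (1360/π) × (0.0546 + 0.9580) = 432.90 × 1.0126 = 438.35 W/m².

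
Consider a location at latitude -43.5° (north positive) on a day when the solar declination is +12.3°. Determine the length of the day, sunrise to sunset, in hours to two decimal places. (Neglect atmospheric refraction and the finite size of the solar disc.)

cos H_s = −tan(-43.5°) · tan(12.3°) = 0.2069, so H_s = arccos(0.2069) = 78.06°.
Day length = 2 H_s / 15° h⁻¹ = 156.12° / 15 = 10.408 h.

10.41 hours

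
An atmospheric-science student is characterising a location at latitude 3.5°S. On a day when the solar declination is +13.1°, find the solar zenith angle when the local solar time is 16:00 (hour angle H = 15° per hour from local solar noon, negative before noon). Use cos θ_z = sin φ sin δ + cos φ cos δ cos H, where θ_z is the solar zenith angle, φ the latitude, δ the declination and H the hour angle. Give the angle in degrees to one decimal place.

61.8°

Hour angle H = 15° × (16 − 12) = 60.00°.
cos θ_z = sin(-3.5°) sin(13.1°) + cos(-3.5°) cos(13.1°) cos(60.00°) = -0.0138 + 0.4861 = 0.4723.
θ_z = arccos(0.4723) = 61.82°.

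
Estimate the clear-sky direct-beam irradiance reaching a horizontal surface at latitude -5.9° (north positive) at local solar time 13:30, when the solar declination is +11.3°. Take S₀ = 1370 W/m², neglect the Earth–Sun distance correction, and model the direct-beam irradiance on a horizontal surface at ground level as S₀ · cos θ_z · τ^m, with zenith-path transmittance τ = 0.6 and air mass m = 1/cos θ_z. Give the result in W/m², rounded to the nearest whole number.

Hour angle H = 15° × (13.5 − 12) = 22.50°.
With φ = -5.9°, δ = 11.3°, H = 22.50°: sin φ sin δ = -0.0201, cos φ cos δ cos H = 0.9012, so cos θ_z = 0.8811.
Air mass m = 1/cos θ_z = 1/0.8811 = 1.135; τ^m = 0.6^1.135 = 0.5600.
Surface direct beam = 1370 × 0.8811 × 0.5600 = 675.98 W/m².

676 W/m²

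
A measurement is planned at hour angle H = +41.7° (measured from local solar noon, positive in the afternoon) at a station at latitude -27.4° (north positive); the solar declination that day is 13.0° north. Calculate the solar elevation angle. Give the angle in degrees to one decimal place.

32.8°

cos θ_z = sin φ sin δ + cos φ cos δ cos H = (-0.4602)(0.2250) + (0.8878)(0.9744)(0.7466) = 0.5423.
θ_z = arccos(0.5423) = 57.16°, so the elevation is 90° − 57.16° = 32.84°.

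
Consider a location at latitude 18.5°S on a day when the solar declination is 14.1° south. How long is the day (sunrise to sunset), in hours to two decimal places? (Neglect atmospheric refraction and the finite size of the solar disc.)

12.64 hours

cos H_s = −tan(-18.5°) · tan(-14.1°) = -0.0840, so H_s = arccos(-0.0840) = 94.82°.
Day length = 2 H_s / 15° h⁻¹ = 189.64° / 15 = 12.643 h.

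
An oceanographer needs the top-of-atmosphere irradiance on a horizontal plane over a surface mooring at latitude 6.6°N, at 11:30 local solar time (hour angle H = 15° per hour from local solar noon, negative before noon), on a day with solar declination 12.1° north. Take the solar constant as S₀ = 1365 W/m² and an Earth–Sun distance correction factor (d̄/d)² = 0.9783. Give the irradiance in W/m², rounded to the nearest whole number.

Hour angle H = 15° × (11.5 − 12) = -7.50°.
cos θ_z = sin(6.6°) sin(12.1°) + cos(6.6°) cos(12.1°) cos(-7.50°) = 0.0241 + 0.9630 = 0.9871.
Top-of-atmosphere irradiance = S₀ (d̄/d)² cos θ_z = 1365 × 0.9783 × 0.9871 = 1318.15 W/m².

1318 W/m²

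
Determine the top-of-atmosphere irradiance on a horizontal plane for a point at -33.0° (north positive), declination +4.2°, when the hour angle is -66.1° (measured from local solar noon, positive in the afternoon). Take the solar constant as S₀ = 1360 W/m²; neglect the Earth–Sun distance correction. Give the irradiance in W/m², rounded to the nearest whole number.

407 W/m²

cos θ_z = sin(-33.0°) sin(4.2°) + cos(-33.0°) cos(4.2°) cos(-66.10°) = -0.0399 + 0.3389 = 0.2990.
Top-of-atmosphere irradiance = S₀ cos θ_z = 1360 × 0.2990 = 406.64 W/m².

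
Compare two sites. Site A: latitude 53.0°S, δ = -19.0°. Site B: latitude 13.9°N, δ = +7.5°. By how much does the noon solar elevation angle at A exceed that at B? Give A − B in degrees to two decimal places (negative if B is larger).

-27.60°

A: 90° − |-53.0 − (-19.0)| = 56.00°.
B: 90° − |13.9 − (7.5)| = 83.60°.
A − B = 56.00 − 83.60 = -27.60°.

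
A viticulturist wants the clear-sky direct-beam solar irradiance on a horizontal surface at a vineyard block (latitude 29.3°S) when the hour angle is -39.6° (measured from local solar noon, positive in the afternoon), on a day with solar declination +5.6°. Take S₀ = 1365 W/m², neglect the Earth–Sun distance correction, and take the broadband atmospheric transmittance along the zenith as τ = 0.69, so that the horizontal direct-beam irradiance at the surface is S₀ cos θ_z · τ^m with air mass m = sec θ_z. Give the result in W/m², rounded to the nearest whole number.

cos θ_z = sin φ sin δ + cos φ cos δ cos H = (-0.4894)(0.0976) + (0.8721)(0.9952)(0.7705) = 0.6210.
Air mass m = 1/cos θ_z = 1/0.6210 = 1.610; τ^m = 0.69^1.610 = 0.5502.
Surface direct beam = 1365 × 0.6210 × 0.5502 = 466.39 W/m².

466 W/m²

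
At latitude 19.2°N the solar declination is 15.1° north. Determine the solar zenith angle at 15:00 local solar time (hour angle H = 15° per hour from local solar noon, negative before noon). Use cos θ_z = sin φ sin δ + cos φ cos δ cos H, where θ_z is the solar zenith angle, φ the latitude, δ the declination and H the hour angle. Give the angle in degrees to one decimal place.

43.1°

Hour angle H = 15° × (15 − 12) = 45.00°.
cos θ_z = sin φ sin δ + cos φ cos δ cos H = (0.3289)(0.2605) + (0.9444)(0.9655)(0.7071) = 0.7304.
θ_z = arccos(0.7304) = 43.08°.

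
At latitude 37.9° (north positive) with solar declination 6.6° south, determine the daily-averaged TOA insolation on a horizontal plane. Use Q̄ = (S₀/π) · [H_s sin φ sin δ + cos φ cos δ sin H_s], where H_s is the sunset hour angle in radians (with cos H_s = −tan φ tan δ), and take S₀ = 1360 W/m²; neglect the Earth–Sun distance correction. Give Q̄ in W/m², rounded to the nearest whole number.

293 W/m²

−tan φ tan δ = −(0.7785)(-0.1157) = 0.0901; H_s = arccos(0.0901) = 84.83°. In radians, H_s = 1.4806.
H_s sin φ sin δ = 1.4806 × 0.6143 × -0.1149 = -0.1045.
cos φ cos δ sin H_s = 0.7891 × 0.9934 × 0.9959 = 0.7807.
Q̄ = (1360/π) × (-0.1045 + 0.7807) = 432.90 × 0.6762 = 292.73 W/m².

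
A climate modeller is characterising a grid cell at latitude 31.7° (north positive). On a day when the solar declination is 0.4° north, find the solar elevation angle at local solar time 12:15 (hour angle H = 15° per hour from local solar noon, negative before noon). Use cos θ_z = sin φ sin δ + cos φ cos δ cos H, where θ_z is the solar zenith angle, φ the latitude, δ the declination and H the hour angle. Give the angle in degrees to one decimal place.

58.5°

Hour angle H = 15° × (12.25 − 12) = 3.75°.
With φ = 31.7°, δ = 0.4°, H = 3.75°: sin φ sin δ = 0.0037, cos φ cos δ cos H = 0.8490, so cos θ_z = 0.8527.
θ_z = arccos(0.8527) = 31.49°, so the elevation is 90° − 31.49° = 58.51°.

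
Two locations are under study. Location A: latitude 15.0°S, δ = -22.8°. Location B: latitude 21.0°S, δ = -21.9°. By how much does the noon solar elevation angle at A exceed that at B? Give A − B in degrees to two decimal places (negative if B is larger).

-6.90°

A: 90° − |-15.0 − (-22.8)| = 82.20°.
B: 90° − |-21.0 − (-21.9)| = 89.10°.
A − B = 82.20 − 89.10 = -6.90°.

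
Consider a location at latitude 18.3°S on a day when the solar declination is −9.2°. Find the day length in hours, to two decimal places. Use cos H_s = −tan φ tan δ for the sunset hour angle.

The sunset hour angle satisfies cos H_s = −tan φ tan δ = -0.0536, giving H_s = 93.07°.
Day length = 2 H_s / 15° h⁻¹ = 186.14° / 15 = 12.409 h.

12.41 hours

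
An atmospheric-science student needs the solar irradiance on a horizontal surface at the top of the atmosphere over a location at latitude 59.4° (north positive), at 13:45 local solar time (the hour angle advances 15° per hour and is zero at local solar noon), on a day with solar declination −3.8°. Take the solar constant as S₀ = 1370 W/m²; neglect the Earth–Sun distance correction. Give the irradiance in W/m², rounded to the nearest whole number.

546 W/m²

Hour angle H = 15° × (13.75 − 12) = 26.25°.
cos θ_z = sin φ sin δ + cos φ cos δ cos H = (0.8607)(-0.0663) + (0.5090)(0.9978)(0.8969) = 0.3985.
Top-of-atmosphere irradiance = S₀ cos θ_z = 1370 × 0.3985 = 545.95 W/m².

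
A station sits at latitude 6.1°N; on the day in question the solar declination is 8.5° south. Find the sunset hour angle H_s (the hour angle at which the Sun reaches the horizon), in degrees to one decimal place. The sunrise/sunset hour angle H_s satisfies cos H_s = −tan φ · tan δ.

89.1°

−tan φ tan δ = −(0.1069)(-0.1495) = 0.0160; H_s = arccos(0.0160) = 89.08°.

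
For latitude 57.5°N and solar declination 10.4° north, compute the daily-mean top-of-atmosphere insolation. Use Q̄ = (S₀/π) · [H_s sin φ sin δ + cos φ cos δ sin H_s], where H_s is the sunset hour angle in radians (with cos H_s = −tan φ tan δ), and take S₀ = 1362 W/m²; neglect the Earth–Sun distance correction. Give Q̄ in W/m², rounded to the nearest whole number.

cos H_s = −tan(57.5°) · tan(10.4°) = -0.2881, so H_s = arccos(-0.2881) = 106.74°. In radians, H_s = 1.8630.
H_s sin φ sin δ = 1.8630 × 0.8434 × 0.1805 = 0.2836.
cos φ cos δ sin H_s = 0.5373 × 0.9836 × 0.9576 = 0.5061.
Q̄ = (1362/π) × (0.2836 + 0.5061) = 433.54 × 0.7897 = 342.37 W/m².

342 W/m²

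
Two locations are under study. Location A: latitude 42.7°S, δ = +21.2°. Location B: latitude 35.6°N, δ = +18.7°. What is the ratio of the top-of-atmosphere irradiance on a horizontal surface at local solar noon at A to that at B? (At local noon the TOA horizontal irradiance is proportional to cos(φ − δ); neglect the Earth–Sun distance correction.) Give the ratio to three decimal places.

A: cos θ_z = cos(-42.7° − (21.2°)) = 0.4399.
B: cos θ_z = cos(35.6° − (18.7°)) = 0.9568.
Ratio A/B = 0.4399 / 0.9568 = 0.4598.

0.460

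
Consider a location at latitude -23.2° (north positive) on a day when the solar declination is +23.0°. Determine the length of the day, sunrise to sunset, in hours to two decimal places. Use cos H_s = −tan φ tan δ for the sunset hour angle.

−tan φ tan δ = −(-0.4286)(0.4245) = 0.1819; H_s = arccos(0.1819) = 79.52°.
Day length = 2 H_s / 15° h⁻¹ = 159.04° / 15 = 10.603 h.

10.60 hours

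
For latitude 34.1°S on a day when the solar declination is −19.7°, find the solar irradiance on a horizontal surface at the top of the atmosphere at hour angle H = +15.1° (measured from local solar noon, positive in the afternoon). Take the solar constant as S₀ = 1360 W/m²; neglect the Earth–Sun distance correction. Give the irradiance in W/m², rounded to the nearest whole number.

cos θ_z = sin φ sin δ + cos φ cos δ cos H = (-0.5606)(-0.3371) + (0.8281)(0.9415)(0.9655) = 0.9417.
Top-of-atmosphere irradiance = S₀ cos θ_z = 1360 × 0.9417 = 1280.71 W/m².

1281 W/m²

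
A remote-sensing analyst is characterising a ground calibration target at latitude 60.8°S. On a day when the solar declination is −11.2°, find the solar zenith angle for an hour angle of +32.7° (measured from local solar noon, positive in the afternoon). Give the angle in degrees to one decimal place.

cos θ_z = sin(-60.8°) sin(-11.2°) + cos(-60.8°) cos(-11.2°) cos(32.70°) = 0.1696 + 0.4027 = 0.5723.
θ_z = arccos(0.5723) = 55.09°.

55.1°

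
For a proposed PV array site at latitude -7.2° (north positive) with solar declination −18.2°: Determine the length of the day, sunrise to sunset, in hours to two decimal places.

12.32 hours

−tan φ tan δ = −(-0.1263)(-0.3288) = -0.0415; H_s = arccos(-0.0415) = 92.38°.
Day length = 2 H_s / 15° h⁻¹ = 184.76° / 15 = 12.317 h.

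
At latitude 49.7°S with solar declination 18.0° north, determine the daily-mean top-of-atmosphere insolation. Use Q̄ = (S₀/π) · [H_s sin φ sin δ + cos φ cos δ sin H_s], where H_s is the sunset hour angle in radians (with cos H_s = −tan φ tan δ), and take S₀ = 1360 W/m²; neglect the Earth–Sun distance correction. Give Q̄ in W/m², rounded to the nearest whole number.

126 W/m²

cos H_s = −tan(-49.7°) · tan(18.0°) = 0.3831, so H_s = arccos(0.3831) = 67.47°. In radians, H_s = 1.1776.
H_s sin φ sin δ = 1.1776 × -0.7627 × 0.3090 = -0.2775.
cos φ cos δ sin H_s = 0.6468 × 0.9511 × 0.9237 = 0.5682.
Q̄ = (1360/π) × (-0.2775 + 0.5682) = 432.90 × 0.2907 = 125.84 W/m².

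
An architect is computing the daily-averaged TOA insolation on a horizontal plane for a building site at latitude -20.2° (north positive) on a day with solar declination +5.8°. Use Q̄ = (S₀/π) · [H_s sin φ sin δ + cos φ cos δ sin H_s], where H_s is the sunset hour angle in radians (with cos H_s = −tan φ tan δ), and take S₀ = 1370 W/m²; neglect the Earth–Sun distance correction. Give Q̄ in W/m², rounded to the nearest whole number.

The sunset hour angle satisfies cos H_s = −tan φ tan δ = 0.0374, giving H_s = 87.86°. In radians, H_s = 1.5334.
H_s sin φ sin δ = 1.5334 × -0.3453 × 0.1011 = -0.0535.
cos φ cos δ sin H_s = 0.9385 × 0.9949 × 0.9993 = 0.9331.
Q̄ = (1370/π) × (-0.0535 + 0.9331) = 436.08 × 0.8796 = 383.58 W/m².

384 W/m²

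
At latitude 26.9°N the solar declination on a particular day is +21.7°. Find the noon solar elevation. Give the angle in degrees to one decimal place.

84.8°

At local solar noon the hour angle is zero, so the elevation is 90° − |φ − δ| = 90° − |26.9° − (21.7°)| = 90° − 5.2° = 84.8°.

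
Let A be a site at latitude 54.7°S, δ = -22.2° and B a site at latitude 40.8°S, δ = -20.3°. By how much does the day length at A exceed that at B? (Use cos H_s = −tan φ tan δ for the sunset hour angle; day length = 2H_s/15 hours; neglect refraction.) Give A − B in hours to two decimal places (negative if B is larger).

A: H_s = arccos(−tan -54.7° · tan -22.2°) = 125.20°, so 2H_s/15 = 16.6933 h.
B: H_s = arccos(−tan -40.8° · tan -20.3°) = 108.62°, so 2H_s/15 = 14.4827 h.
A − B = 16.6933 − 14.4827 = 2.2106 h.

+2.21 h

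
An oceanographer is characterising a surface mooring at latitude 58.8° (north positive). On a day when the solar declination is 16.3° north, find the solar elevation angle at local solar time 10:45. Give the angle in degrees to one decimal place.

Hour angle H = 15° × (10.75 − 12) = -18.75°.
With φ = 58.8°, δ = 16.3°, H = -18.75°: sin φ sin δ = 0.2401, cos φ cos δ cos H = 0.4708, so cos θ_z = 0.7109.
θ_z = arccos(0.7109) = 44.69°, so the elevation is 90° − 44.69° = 45.31°.

45.3°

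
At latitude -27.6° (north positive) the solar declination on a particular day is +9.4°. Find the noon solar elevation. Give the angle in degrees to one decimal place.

At local solar noon the hour angle is zero, so the elevation is 90° − |φ − δ| = 90° − |-27.6° − (9.4°)| = 90° − 37.0° = 53.0°.

53.0°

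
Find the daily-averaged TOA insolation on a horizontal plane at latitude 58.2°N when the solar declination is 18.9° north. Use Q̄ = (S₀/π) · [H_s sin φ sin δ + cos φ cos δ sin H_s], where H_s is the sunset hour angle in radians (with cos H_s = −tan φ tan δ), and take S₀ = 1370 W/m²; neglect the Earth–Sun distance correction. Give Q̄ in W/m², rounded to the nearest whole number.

cos H_s = −tan(58.2°) · tan(18.9°) = -0.5522, so H_s = arccos(-0.5522) = 123.52°. In radians, H_s = 2.1558.
H_s sin φ sin δ = 2.1558 × 0.8499 × 0.3239 = 0.5935.
cos φ cos δ sin H_s = 0.5270 × 0.9461 × 0.8337 = 0.4157.
Q̄ = (1370/π) × (0.5935 + 0.4157) = 436.08 × 1.0092 = 440.09 W/m².

440 W/m²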